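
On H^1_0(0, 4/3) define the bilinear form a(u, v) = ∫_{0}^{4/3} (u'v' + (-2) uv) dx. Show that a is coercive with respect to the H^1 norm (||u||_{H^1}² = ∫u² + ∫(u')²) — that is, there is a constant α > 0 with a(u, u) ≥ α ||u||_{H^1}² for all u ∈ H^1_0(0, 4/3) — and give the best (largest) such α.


α = (-32 + 9*π^2)/(16 + 9*π^2)

Coercivity of a(·,·) on H^1_0(0, 4/3) means a(u, u) ≥ α ||u||_{H^1}² for every u ∈ H^1_0.
The interval has length L = 4/3, and Poincaré/coercivity depend only on L. Here a(u, u) = ∫(u')² + (-2)·∫u².
Here c = -2 < 0 with |c| < (π/L)² = 9*π^2/16, so coercivity still holds. The condition a(u,u) ≥ α||u||_{H^1}² reads (1−α)∫(u')² ≥ (α−c)∫u². Any admissible α is ≤ 1 (rapidly oscillating u have ∫u²/∫(u')² → 0), and α = 1 would force 0 ≥ (1−c)∫u², impossible since c < 1; so 1−α > 0. By the sharp Poincaré inequality on H^1_0 of an interval of length L, ∫(u')² ≥ (π/L)²∫u² with equality for the first sine mode sin(π(x−x₀)/L) (x₀ the left endpoint), so the inequality holds for all u iff (1−α)(π/L)² ≥ α − c, i.e. α ≤ ((π/L)² + c)/((π/L)² + 1) = (1 + c(L/π)²)/(1 + (L/π)²). (Direct route, valid since c ≤ 0: Poincaré gives c∫u² ≥ c(L/π)²∫(u')², so a(u,u) ≥ (1 + c(L/π)²)∫(u')², while ||u||_{H^1}² ≤ (1 + (L/π)²)∫(u')²; dividing yields the same α.) With (π/L)² = 9*π^2/16 and c = -2, the largest admissible constant is α = ((π/L)² + c)/((π/L)² + 1).
Simplifying, α = (-32 + 9*π^2)/(16 + 9*π^2).


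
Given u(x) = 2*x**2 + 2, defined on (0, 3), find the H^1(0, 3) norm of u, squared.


||u||_{H^1}^2 = 2112/5

The H^1 norm (squared) on an interval (0, L) is
  ||u||_{H^1}^2 = ∫_0^L u(x)^2 dx + ∫_0^L u'(x)^2 dx.
Compute u'(x) = 4*x.
Then u(x)^2 = 4*x**4 + 8*x**2 + 4 and u'(x)^2 = 16*x**2.
Integrate each monomial from 0 to 3 using ∫_0^3 c·x^n dx = c·3^(n+1)/(n+1):
  ∫_0^3 u(x)^2 dx = ∫_0^3 (4*x^4 + 8*x^2 + 4) dx. Term by term:
    ∫_0^3 4*x^4 dx = 972/5;  ∫_0^3 8*x^2 dx = 72;  ∫_0^3 4 dx = 12.
  Sum: 972/5 + 72 + 12 = 1392/5.
  ∫_0^3 u'(x)^2 dx = ∫_0^3 (16*x^2) dx. Term by term:
    ∫_0^3 16*x^2 dx = 144.
Adding: ||u||_{H^1}^2 = 1392/5 + 144 = 2112/5.


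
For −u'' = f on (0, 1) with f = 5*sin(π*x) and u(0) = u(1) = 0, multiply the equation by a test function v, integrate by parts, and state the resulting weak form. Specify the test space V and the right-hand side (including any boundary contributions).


V = H^1_0(0, 1) (so v(0) = v(1) = 0); weak form: ∫_0^1 u'v' dx = ∫_0^1 (5*sin(π*x)) v dx for all v ∈ V.

Multiply both sides by a test function v and integrate from 0 to 1:
  ∫_0^1 −u''(x) v(x) dx = ∫_0^1 f(x) v(x) dx.
Integrate the LHS by parts once:
  ∫_0^1 −u'' v dx = −[u'(x) v(x)]_0^1 + ∫_0^1 u'(x) v'(x) dx.
Thus ∫_0^1 u'(x) v'(x) dx = ∫_0^1 f(x) v(x) dx + [u'(x) v(x)]_0^1.
Choose V so that boundary terms are either known or forced to vanish.
u is Dirichlet: u(0) = u(1) = 0. Let V = H^1_0(0, 1); then v(0) = v(1) = 0, and [u' v]_0^1 = 0.
Weak formulation: find u (satisfying any essential BC) such that ∫_0^1 u'(x) v'(x) dx = ∫_0^1 f v dx for all v ∈ V.
Substituting f(x) = 5*sin(π*x), the right-hand side is ∫_0^1 (5*sin(π*x)) v dx.


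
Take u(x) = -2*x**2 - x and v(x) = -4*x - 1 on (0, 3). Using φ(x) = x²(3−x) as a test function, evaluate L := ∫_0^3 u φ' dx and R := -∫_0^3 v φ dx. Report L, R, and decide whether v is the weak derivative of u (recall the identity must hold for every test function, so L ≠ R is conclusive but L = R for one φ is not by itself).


LHS = 1107/20, RHS = 1107/20. Yes, v = u' weakly.

u(x) = -2*x**2 - x, classical derivative u'(x) = -4*x - 1.
φ(x) = x²(3−x), so φ'(x) = 3*x*(2 - x).
Note φ(0) = φ(3) = 0, so the boundary term u·φ vanishes.
LHS = ∫_0^3 u(x) φ'(x) dx = ∫_0^3 (6*x^4 - 9*x^3 - 6*x^2) dx. Term by term:
  ∫_0^3 6*x^4 dx = 1458/5;  ∫_0^3 -9*x^3 dx = -729/4;  ∫_0^3 -6*x^2 dx = -54.
Sum: 1458/5 − 729/4 − 54 = 1107/20.
So LHS = 1107/20.
∫_0^3 v(x) φ(x) dx = ∫_0^3 (4*x^4 - 11*x^3 - 3*x^2) dx. Term by term:
  ∫_0^3 4*x^4 dx = 972/5;  ∫_0^3 -11*x^3 dx = -891/4;  ∫_0^3 -3*x^2 dx = -27.
Sum: 972/5 − 891/4 − 27 = -1107/20.
So RHS = -∫_0^3 v(x) φ(x) dx = 1107/20.
LHS = RHS, so the identity holds for this test φ.
Moreover u is smooth here and v(x) = u'(x) = -4*x - 1 pointwise, so the identity holds for every test function. Hence v is the weak derivative of u.


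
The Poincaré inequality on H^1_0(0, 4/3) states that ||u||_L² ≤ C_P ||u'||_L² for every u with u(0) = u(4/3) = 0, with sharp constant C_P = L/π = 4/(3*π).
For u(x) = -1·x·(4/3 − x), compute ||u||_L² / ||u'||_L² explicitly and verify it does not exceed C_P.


||u||_L² / ||u'||_L² = 2*sqrt(10)/15 < C_P = 4/(3*π).

u(x) = -1·x·(4/3 − x), so u'(x) = 2*x - 4/3.
u(x) = -1·x·(4/3 − x) vanishes at x = 0 and x = 4/3, so u ∈ H^1_0(0, 4/3). Differentiate via the product rule and integrate the resulting polynomials term by term.
  ∫_0^4/3 u² dx = ∫_0^4/3 (x^4 - 8*x^3/3 + 16*x^2/9) dx. Term by term:
    ∫_0^4/3 x^4 dx = 1024/1215;  ∫_0^4/3 -8*x^3/3 dx = -512/243;  ∫_0^4/3 16*x^2/9 dx = 1024/729.
  Sum: 1024/1215 − 512/243 + 1024/729 = 512/3645.
  ∫_0^4/3 (u')² dx = ∫_0^4/3 (4*x^2 - 16*x/3 + 16/9) dx. Term by term:
    ∫_0^4/3 4*x^2 dx = 256/81;  ∫_0^4/3 -16*x/3 dx = -128/27;  ∫_0^4/3 16/9 dx = 64/27.
  Sum: 256/81 − 128/27 + 64/27 = 64/81.
∫_0^4/3 u² dx = 512/3645, so ||u||_L² = 16*sqrt(10)/135.
∫_0^4/3 (u')² dx = 64/81, so ||u'||_L² = 8/9.
Ratio ||u||_L² / ||u'||_L² = 2*sqrt(10)/15.
Sharp Poincaré constant on H^1_0(0, 4/3) is C_P = L/π = 4/(3*π), achieved by sin(3*π/4·x).
A polynomial bump cannot attain the sharp Poincaré constant (only the first sine eigenfunction does), so the ratio is strictly less than C_P, consistent with ||u||_L² ≤ C_P ||u'||_L².


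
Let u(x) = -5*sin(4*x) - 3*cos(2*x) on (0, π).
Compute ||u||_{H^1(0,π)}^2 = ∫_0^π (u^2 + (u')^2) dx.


||u||_{H^1(0,π)}^2 = 235*π

u'(x) = 6*sin(2*x) - 20*cos(4*x).
Expand u² and (u')² and integrate term by term on (0, π), using: for integers n ≥ 1, ∫_0^π sin²(nx) dx = ∫_0^π cos²(nx) dx = π/2; for n ≠ n', ∫_0^π sin(nx)sin(n'x) dx = ∫_0^π cos(nx)cos(n'x) dx = 0; and by product-to-sum, ∫_0^π sin(nx)cos(n'x) dx = ½∫_0^π [sin((n+n')x) + sin((n−n')x)] dx, which is 0 when n+n' is even and 2n/(n²−n'²) when n+n' is odd (it need not vanish on (0, π)).
  u² squared terms: (-5)²·∫sin(4x)² dx = 25·π/2 = 25*π/2;  (-3)²·∫cos(2x)² dx = 9·π/2 = 9*π/2.
  u² cross terms: 2·(-5)·(-3)·∫sin(4x)·cos(2x) dx = 30·(0) = 0.
  So ∫_0^π u² dx = 25*π/2 + 9*π/2 + 0 = 17*π.
  (u')² squared terms: (-20)²·∫cos(4x)² dx = 400·π/2 = 200*π;  (6)²·∫sin(2x)² dx = 36·π/2 = 18*π.
  (u')² cross terms: 2·(-20)·(6)·∫cos(4x)·sin(2x) dx = -240·(0) = 0.
  So ∫_0^π (u')² dx = 200*π + 18*π + 0 = 218*π.
||u||_{H^1}^2 = (17*π) + (218*π) = 235*π.


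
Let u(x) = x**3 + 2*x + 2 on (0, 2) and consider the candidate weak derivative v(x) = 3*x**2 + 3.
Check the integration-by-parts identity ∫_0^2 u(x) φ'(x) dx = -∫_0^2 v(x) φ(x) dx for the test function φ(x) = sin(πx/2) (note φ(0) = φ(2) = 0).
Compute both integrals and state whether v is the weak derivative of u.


LHS = -32/π + 96/π^3, RHS = -36/π + 96/π^3. No, v is not the weak derivative of u.

u(x) = x**3 + 2*x + 2, classical derivative u'(x) = 3*x**2 + 2.
φ(x) = sin(πx/2), so φ'(x) = π*cos(π*x/2)/2.
Note φ(0) = φ(2) = 0, so the boundary term u·φ vanishes.
LHS = ∫_0^2 u(x) φ'(x) dx = ∫_0^2 (π*x^3*cos(π*x/2)/2 + π*x*cos(π*x/2) + π*cos(π*x/2)) dx. Term by term:
  ∫_0^2 π*cos(π*x/2) dx = 0;  ∫_0^2 π*x*cos(π*x/2) dx = -8/π;  ∫_0^2 π*x^3*cos(π*x/2)/2 dx = -24/π + 96/π^3.
Sum: 0 − 8/π + -24/π + 96/π^3 = -32/π + 96/π^3.
So LHS = -32/π + 96/π^3.
∫_0^2 v(x) φ(x) dx = ∫_0^2 (3*x^2*sin(π*x/2) + 3*sin(π*x/2)) dx. Term by term:
  ∫_0^2 3*sin(π*x/2) dx = 12/π;  ∫_0^2 3*x^2*sin(π*x/2) dx = -96/π^3 + 24/π.
Sum: 12/π + -96/π^3 + 24/π = -96/π^3 + 36/π.
So RHS = -∫_0^2 v(x) φ(x) dx = -36/π + 96/π^3.
LHS − RHS = 4/π ≠ 0, so the identity fails.
(For a valid weak derivative the identity must hold for EVERY test function, in particular this one. The failure shows v is NOT the weak derivative of u.)
Correct weak derivative would be u'(x) = 3*x**2 + 2.


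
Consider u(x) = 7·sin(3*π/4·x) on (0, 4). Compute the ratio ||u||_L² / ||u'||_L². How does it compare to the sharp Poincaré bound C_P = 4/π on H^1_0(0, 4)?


||u||_L² / ||u'||_L² = 4/(3*π) < C_P = 4/π.

u(x) = 7·sin(3*π/4·x), so u'(x) = 21*π*cos(3*π*x/4)/4.
Writing u(x) = A·sin(kπx/L) with A = 7 and k = 3, use ∫_0^L sin²(kπx/L) dx = L/2 and ∫_0^L cos²(kπx/L) dx = L/2.
u² = 49·sin²(3*π/4·x) and (u')² = 441*π^2/16·cos²(3*π/4·x), and each of sin², cos² integrates to L/2 = 2 over (0, 4).
∫_0^4 u² dx = 98, so ||u||_L² = 7*sqrt(2).
∫_0^4 (u')² dx = 441*π^2/8, so ||u'||_L² = 21*sqrt(2)*π/4.
Ratio ||u||_L² / ||u'||_L² = 4/(3*π).
Sharp Poincaré constant on H^1_0(0, 4) is C_P = L/π = 4/π, achieved by sin(π/4·x).
This is the k = 3 harmonic; the ratio L/(kπ) is strictly less than C_P = L/π, consistent with the sharp inequality ||u||_L² ≤ C_P ||u'||_L².


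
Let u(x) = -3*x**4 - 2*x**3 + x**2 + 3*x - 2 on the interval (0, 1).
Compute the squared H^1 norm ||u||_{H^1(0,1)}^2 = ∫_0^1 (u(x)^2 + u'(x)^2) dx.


||u||_{H^1}^2 = 2564/105

The H^1 norm (squared) on an interval (0, L) is
  ||u||_{H^1}^2 = ∫_0^L u(x)^2 dx + ∫_0^L u'(x)^2 dx.
Compute u'(x) = -12*x**3 - 6*x**2 + 2*x + 3.
Then u(x)^2 = 9*x**8 + 12*x**7 - 2*x**6 - 22*x**5 + x**4 + 14*x**3 + 5*x**2 - 12*x + 4 and u'(x)^2 = 144*x**6 + 144*x**5 - 12*x**4 - 96*x**3 - 32*x**2 + 12*x + 9.
Integrate each monomial from 0 to 1 using ∫_0^1 c·x^n dx = c·1^(n+1)/(n+1):
  ∫_0^1 u(x)^2 dx = ∫_0^1 (9*x^8 + 12*x^7 - 2*x^6 - 22*x^5 + x^4 + 14*x^3 + 5*x^2 - 12*x + 4) dx. Term by term:
    ∫_0^1 9*x^8 dx = 1;  ∫_0^1 12*x^7 dx = 3/2;  ∫_0^1 -2*x^6 dx = -2/7;
    ∫_0^1 -22*x^5 dx = -11/3;  ∫_0^1 x^4 dx = 1/5;  ∫_0^1 14*x^3 dx = 7/2;
    ∫_0^1 5*x^2 dx = 5/3;  ∫_0^1 -12*x dx = -6;  ∫_0^1 4 dx = 4.
  Sum: 1 + 3/2 − 2/7 − 11/3 + 1/5 + 7/2 + 5/3 − 6 + 4 = 67/35.
  ∫_0^1 u'(x)^2 dx = ∫_0^1 (144*x^6 + 144*x^5 - 12*x^4 - 96*x^3 - 32*x^2 + 12*x + 9) dx. Term by term:
    ∫_0^1 144*x^6 dx = 144/7;  ∫_0^1 144*x^5 dx = 24;  ∫_0^1 -12*x^4 dx = -12/5;
    ∫_0^1 -96*x^3 dx = -24;  ∫_0^1 -32*x^2 dx = -32/3;  ∫_0^1 12*x dx = 6;
    ∫_0^1 9 dx = 9.
  Sum: 144/7 + 24 − 12/5 − 24 − 32/3 + 6 + 9 = 2363/105.
Adding: ||u||_{H^1}^2 = 67/35 + 2363/105 = 2564/105.


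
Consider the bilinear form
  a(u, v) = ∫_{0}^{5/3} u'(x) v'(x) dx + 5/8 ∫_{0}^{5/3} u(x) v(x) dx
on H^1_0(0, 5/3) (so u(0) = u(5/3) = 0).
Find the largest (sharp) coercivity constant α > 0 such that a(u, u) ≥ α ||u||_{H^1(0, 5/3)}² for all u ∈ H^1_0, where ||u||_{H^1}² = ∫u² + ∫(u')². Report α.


α = (125 + 72*π^2)/(8*(25 + 9*π^2))

Coercivity of a(·,·) on H^1_0(0, 5/3) means a(u, u) ≥ α ||u||_{H^1}² for every u ∈ H^1_0.
The interval has length L = 5/3, and Poincaré/coercivity depend only on L. Here a(u, u) = ∫(u')² + (5/8)·∫u².
Here 0 < c = 5/8 < 1. The condition a(u,u) ≥ α||u||_{H^1}² reads (1−α)∫(u')² ≥ (α−c)∫u². Any admissible α is ≤ 1 (rapidly oscillating u have ∫u²/∫(u')² → 0), and α = 1 would force 0 ≥ (1−c)∫u², impossible since c < 1; so 1−α > 0. By the sharp Poincaré inequality on H^1_0 of an interval of length L, ∫(u')² ≥ (π/L)²∫u² with equality for the first sine mode sin(π(x−x₀)/L) (x₀ the left endpoint), so the inequality holds for all u iff (1−α)(π/L)² ≥ α − c, i.e. α ≤ ((π/L)² + c)/((π/L)² + 1) = (1 + c(L/π)²)/(1 + (L/π)²). With (π/L)² = 9*π^2/25 and c = 5/8, the largest admissible constant is α = ((π/L)² + c)/((π/L)² + 1).
Simplifying, α = (125 + 72*π^2)/(8*(25 + 9*π^2)).


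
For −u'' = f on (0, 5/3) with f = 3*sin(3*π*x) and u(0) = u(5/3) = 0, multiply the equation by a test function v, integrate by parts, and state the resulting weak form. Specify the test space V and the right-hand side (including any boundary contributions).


V = H^1_0(0, 5/3) (so v(0) = v(5/3) = 0); weak form: ∫_0^5/3 u'v' dx = ∫_0^5/3 (3*sin(3*π*x)) v dx for all v ∈ V.

Multiply both sides by a test function v and integrate from 0 to 5/3:
  ∫_0^5/3 −u''(x) v(x) dx = ∫_0^5/3 f(x) v(x) dx.
Integrate the LHS by parts once:
  ∫_0^5/3 −u'' v dx = −[u'(x) v(x)]_0^5/3 + ∫_0^5/3 u'(x) v'(x) dx.
Thus ∫_0^5/3 u'(x) v'(x) dx = ∫_0^5/3 f(x) v(x) dx + [u'(x) v(x)]_0^5/3.
Choose V so that boundary terms are either known or forced to vanish.
u is Dirichlet: u(0) = u(5/3) = 0. Let V = H^1_0(0, 5/3); then v(0) = v(5/3) = 0, and [u' v]_0^5/3 = 0.
Weak formulation: find u (satisfying any essential BC) such that ∫_0^5/3 u'(x) v'(x) dx = ∫_0^5/3 f v dx for all v ∈ V.
Substituting f(x) = 3*sin(3*π*x), the right-hand side is ∫_0^5/3 (3*sin(3*π*x)) v dx.


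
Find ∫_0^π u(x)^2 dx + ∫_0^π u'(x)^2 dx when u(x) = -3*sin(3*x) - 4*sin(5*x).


||u||_{H^1(0,π)}^2 = 253*π

u'(x) = -9*cos(3*x) - 20*cos(5*x).
Expand u² and (u')² and integrate term by term on (0, π), using: for integers n ≥ 1, ∫_0^π sin²(nx) dx = ∫_0^π cos²(nx) dx = π/2; for n ≠ n', ∫_0^π sin(nx)sin(n'x) dx = ∫_0^π cos(nx)cos(n'x) dx = 0; and by product-to-sum, ∫_0^π sin(nx)cos(n'x) dx = ½∫_0^π [sin((n+n')x) + sin((n−n')x)] dx, which is 0 when n+n' is even and 2n/(n²−n'²) when n+n' is odd (it need not vanish on (0, π)).
  u² squared terms: (-4)²·∫sin(5x)² dx = 16·π/2 = 8*π;  (-3)²·∫sin(3x)² dx = 9·π/2 = 9*π/2.
  u² cross terms: 2·(-4)·(-3)·∫sin(5x)·sin(3x) dx = 24·(0) = 0.
  So ∫_0^π u² dx = 8*π + 9*π/2 + 0 = 25*π/2.
  (u')² squared terms: (-20)²·∫cos(5x)² dx = 400·π/2 = 200*π;  (-9)²·∫cos(3x)² dx = 81·π/2 = 81*π/2.
  (u')² cross terms: 2·(-20)·(-9)·∫cos(5x)·cos(3x) dx = 360·(0) = 0.
  So ∫_0^π (u')² dx = 200*π + 81*π/2 + 0 = 481*π/2.
||u||_{H^1}^2 = (25*π/2) + (481*π/2) = 253*π.


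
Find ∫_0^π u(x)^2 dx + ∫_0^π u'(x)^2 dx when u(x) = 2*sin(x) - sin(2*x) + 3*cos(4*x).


||u||_{H^1(0,π)}^2 = -136/5 + 83*π

u'(x) = -12*sin(4*x) + 2*cos(x) - 2*cos(2*x).
Expand u² and (u')² and integrate term by term on (0, π), using: for integers n ≥ 1, ∫_0^π sin²(nx) dx = ∫_0^π cos²(nx) dx = π/2; for n ≠ n', ∫_0^π sin(nx)sin(n'x) dx = ∫_0^π cos(nx)cos(n'x) dx = 0; and by product-to-sum, ∫_0^π sin(nx)cos(n'x) dx = ½∫_0^π [sin((n+n')x) + sin((n−n')x)] dx, which is 0 when n+n' is even and 2n/(n²−n'²) when n+n' is odd (it need not vanish on (0, π)).
  u² squared terms: (-1)²·∫sin(2x)² dx = 1·π/2 = π/2;  (2)²·∫sin(x)² dx = 4·π/2 = 2*π;  (3)²·∫cos(4x)² dx = 9·π/2 = 9*π/2.
  u² cross terms: 2·(-1)·(2)·∫sin(2x)·sin(x) dx = -4·(0) = 0;  2·(-1)·(3)·∫sin(2x)·cos(4x) dx = -6·(0) = 0;  2·(2)·(3)·∫sin(x)·cos(4x) dx = 12·(-2/15) = -8/5.
  So ∫_0^π u² dx = π/2 + 2*π + 9*π/2 + 0 + 0 − 8/5 = -8/5 + 7*π.
  (u')² squared terms: (-12)²·∫sin(4x)² dx = 144·π/2 = 72*π;  (-2)²·∫cos(2x)² dx = 4·π/2 = 2*π;  (2)²·∫cos(x)² dx = 4·π/2 = 2*π.
  (u')² cross terms: 2·(-12)·(-2)·∫sin(4x)·cos(2x) dx = 48·(0) = 0;  2·(-12)·(2)·∫sin(4x)·cos(x) dx = -48·(8/15) = -128/5;  2·(-2)·(2)·∫cos(2x)·cos(x) dx = -8·(0) = 0.
  So ∫_0^π (u')² dx = 72*π + 2*π + 2*π + 0 − 128/5 + 0 = -128/5 + 76*π.
||u||_{H^1}^2 = (-8/5 + 7*π) + (-128/5 + 76*π) = -136/5 + 83*π.


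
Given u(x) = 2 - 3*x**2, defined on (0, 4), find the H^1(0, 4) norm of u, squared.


||u||_{H^1}^2 = 11856/5

The H^1 norm (squared) on an interval (0, L) is
  ||u||_{H^1}^2 = ∫_0^L u(x)^2 dx + ∫_0^L u'(x)^2 dx.
Compute u'(x) = -6*x.
Then u(x)^2 = 9*x**4 - 12*x**2 + 4 and u'(x)^2 = 36*x**2.
Integrate each monomial from 0 to 4 using ∫_0^4 c·x^n dx = c·4^(n+1)/(n+1):
  ∫_0^4 u(x)^2 dx = ∫_0^4 (9*x^4 - 12*x^2 + 4) dx. Term by term:
    ∫_0^4 9*x^4 dx = 9216/5;  ∫_0^4 -12*x^2 dx = -256;  ∫_0^4 4 dx = 16.
  Sum: 9216/5 − 256 + 16 = 8016/5.
  ∫_0^4 u'(x)^2 dx = ∫_0^4 (36*x^2) dx. Term by term:
    ∫_0^4 36*x^2 dx = 768.
Adding: ||u||_{H^1}^2 = 8016/5 + 768 = 11856/5.


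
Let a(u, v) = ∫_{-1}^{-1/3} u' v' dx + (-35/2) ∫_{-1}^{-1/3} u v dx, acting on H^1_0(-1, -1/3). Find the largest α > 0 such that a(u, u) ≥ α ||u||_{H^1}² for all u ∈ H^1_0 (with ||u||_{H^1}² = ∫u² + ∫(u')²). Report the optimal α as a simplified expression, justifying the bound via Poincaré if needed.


α = (-70 + 9*π^2)/(4 + 9*π^2)

Coercivity of a(·,·) on H^1_0(-1, -1/3) means a(u, u) ≥ α ||u||_{H^1}² for every u ∈ H^1_0.
The interval has length L = 2/3, and Poincaré/coercivity depend only on L. Here a(u, u) = ∫(u')² + (-35/2)·∫u².
Here c = -35/2 < 0 with |c| < (π/L)² = 9*π^2/4, so coercivity still holds. The condition a(u,u) ≥ α||u||_{H^1}² reads (1−α)∫(u')² ≥ (α−c)∫u². Any admissible α is ≤ 1 (rapidly oscillating u have ∫u²/∫(u')² → 0), and α = 1 would force 0 ≥ (1−c)∫u², impossible since c < 1; so 1−α > 0. By the sharp Poincaré inequality on H^1_0 of an interval of length L, ∫(u')² ≥ (π/L)²∫u² with equality for the first sine mode sin(π(x−x₀)/L) (x₀ the left endpoint), so the inequality holds for all u iff (1−α)(π/L)² ≥ α − c, i.e. α ≤ ((π/L)² + c)/((π/L)² + 1) = (1 + c(L/π)²)/(1 + (L/π)²). (Direct route, valid since c ≤ 0: Poincaré gives c∫u² ≥ c(L/π)²∫(u')², so a(u,u) ≥ (1 + c(L/π)²)∫(u')², while ||u||_{H^1}² ≤ (1 + (L/π)²)∫(u')²; dividing yields the same α.) With (π/L)² = 9*π^2/4 and c = -35/2, the largest admissible constant is α = ((π/L)² + c)/((π/L)² + 1).
Simplifying, α = (-70 + 9*π^2)/(4 + 9*π^2).


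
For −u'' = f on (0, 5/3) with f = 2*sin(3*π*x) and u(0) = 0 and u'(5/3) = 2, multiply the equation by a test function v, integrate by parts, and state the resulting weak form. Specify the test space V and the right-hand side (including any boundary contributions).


V = {v ∈ H^1(0, 5/3) : v(0) = 0} (test functions vanish at x = 0 where u is specified); weak form: ∫_0^5/3 u'v' dx = ∫_0^5/3 (2*sin(3*π*x)) v dx + 2·v(5/3) for all v ∈ V.

Multiply both sides by a test function v and integrate from 0 to 5/3:
  ∫_0^5/3 −u''(x) v(x) dx = ∫_0^5/3 f(x) v(x) dx.
Integrate the LHS by parts once:
  ∫_0^5/3 −u'' v dx = −[u'(x) v(x)]_0^5/3 + ∫_0^5/3 u'(x) v'(x) dx.
Thus ∫_0^5/3 u'(x) v'(x) dx = ∫_0^5/3 f(x) v(x) dx + [u'(x) v(x)]_0^5/3.
Choose V so that boundary terms are either known or forced to vanish.
Mixed BC: u(0) = 0 (Dirichlet) and u'(5/3) = 2 (Neumann). Define V = {v ∈ H^1(0, 5/3) : v(0) = 0}. Then [u' v]_0^5/3 = u'(5/3)·v(5/3) − u'(0)·0 = 2·v(5/3).
Weak formulation: find u (satisfying any essential BC) such that ∫_0^5/3 u'(x) v'(x) dx = ∫_0^5/3 f v dx + 2·v(5/3) for all v ∈ V (Dirichlet at 0 absorbed into V; Neumann datum at x = 5/3 contributes the boundary term).
Substituting f(x) = 2*sin(3*π*x), the right-hand side is ∫_0^5/3 (2*sin(3*π*x)) v dx + 2·v(5/3).


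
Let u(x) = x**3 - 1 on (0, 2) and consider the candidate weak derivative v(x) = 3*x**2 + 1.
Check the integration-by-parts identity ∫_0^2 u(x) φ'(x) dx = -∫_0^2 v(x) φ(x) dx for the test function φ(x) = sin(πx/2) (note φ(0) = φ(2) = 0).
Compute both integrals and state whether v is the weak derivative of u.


LHS = -24/π + 96/π^3, RHS = -28/π + 96/π^3. No, v is not the weak derivative of u.

u(x) = x**3 - 1, classical derivative u'(x) = 3*x**2.
φ(x) = sin(πx/2), so φ'(x) = π*cos(π*x/2)/2.
Note φ(0) = φ(2) = 0, so the boundary term u·φ vanishes.
LHS = ∫_0^2 u(x) φ'(x) dx = ∫_0^2 (π*x^3*cos(π*x/2)/2 - π*cos(π*x/2)/2) dx. Term by term:
  ∫_0^2 -π*cos(π*x/2)/2 dx = 0;  ∫_0^2 π*x^3*cos(π*x/2)/2 dx = -24/π + 96/π^3.
Sum: 0 + -24/π + 96/π^3 = -24/π + 96/π^3.
So LHS = -24/π + 96/π^3.
∫_0^2 v(x) φ(x) dx = ∫_0^2 (3*x^2*sin(π*x/2) + sin(π*x/2)) dx. Term by term:
  ∫_0^2 3*x^2*sin(π*x/2) dx = -96/π^3 + 24/π;  ∫_0^2 sin(π*x/2) dx = 4/π.
Sum: -96/π^3 + 24/π + 4/π = -96/π^3 + 28/π.
So RHS = -∫_0^2 v(x) φ(x) dx = -28/π + 96/π^3.
LHS − RHS = 4/π ≠ 0, so the identity fails.
(For a valid weak derivative the identity must hold for EVERY test function, in particular this one. The failure shows v is NOT the weak derivative of u.)
Correct weak derivative would be u'(x) = 3*x**2.


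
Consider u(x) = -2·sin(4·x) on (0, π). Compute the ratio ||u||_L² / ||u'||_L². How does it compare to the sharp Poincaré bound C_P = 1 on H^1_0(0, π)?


||u||_L² / ||u'||_L² = 1/4 < C_P = 1.

u(x) = -2·sin(4·x), so u'(x) = -8*cos(4*x).
Writing u(x) = A·sin(kπx/L) with A = -2 and k = 4, use ∫_0^L sin²(kπx/L) dx = L/2 and ∫_0^L cos²(kπx/L) dx = L/2.
u² = 4·sin²(4·x) and (u')² = 64·cos²(4·x), and each of sin², cos² integrates to L/2 = π/2 over (0, π).
∫_0^π u² dx = 2*π, so ||u||_L² = sqrt(2)*sqrt(π).
∫_0^π (u')² dx = 32*π, so ||u'||_L² = 4*sqrt(2)*sqrt(π).
Ratio ||u||_L² / ||u'||_L² = 1/4.
Sharp Poincaré constant on H^1_0(0, π) is C_P = L/π = 1, achieved by sin(x).
This is the k = 4 harmonic; the ratio L/(kπ) is strictly less than C_P = L/π, consistent with the sharp inequality ||u||_L² ≤ C_P ||u'||_L².


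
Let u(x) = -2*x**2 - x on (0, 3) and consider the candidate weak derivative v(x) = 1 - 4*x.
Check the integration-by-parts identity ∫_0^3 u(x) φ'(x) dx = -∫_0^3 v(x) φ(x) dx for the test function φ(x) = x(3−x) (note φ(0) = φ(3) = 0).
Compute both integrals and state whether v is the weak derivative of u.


LHS = 63/2, RHS = 45/2. No, v is not the weak derivative of u.

u(x) = -2*x**2 - x, classical derivative u'(x) = -4*x - 1.
φ(x) = x(3−x), so φ'(x) = 3 - 2*x.
Note φ(0) = φ(3) = 0, so the boundary term u·φ vanishes.
LHS = ∫_0^3 u(x) φ'(x) dx = ∫_0^3 (4*x^3 - 4*x^2 - 3*x) dx. Term by term:
  ∫_0^3 4*x^3 dx = 81;  ∫_0^3 -4*x^2 dx = -36;  ∫_0^3 -3*x dx = -27/2.
Sum: 81 − 36 − 27/2 = 63/2.
So LHS = 63/2.
∫_0^3 v(x) φ(x) dx = ∫_0^3 (4*x^3 - 13*x^2 + 3*x) dx. Term by term:
  ∫_0^3 4*x^3 dx = 81;  ∫_0^3 -13*x^2 dx = -117;  ∫_0^3 3*x dx = 27/2.
Sum: 81 − 117 + 27/2 = -45/2.
So RHS = -∫_0^3 v(x) φ(x) dx = 45/2.
LHS − RHS = 9 ≠ 0, so the identity fails.
(For a valid weak derivative the identity must hold for EVERY test function, in particular this one. The failure shows v is NOT the weak derivative of u.)
Correct weak derivative would be u'(x) = -4*x - 1.


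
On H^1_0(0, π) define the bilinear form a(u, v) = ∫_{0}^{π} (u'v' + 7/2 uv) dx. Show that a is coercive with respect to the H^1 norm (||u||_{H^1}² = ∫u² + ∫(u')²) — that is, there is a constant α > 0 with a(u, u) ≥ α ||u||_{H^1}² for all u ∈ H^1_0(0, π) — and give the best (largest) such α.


α = 1

Coercivity of a(·,·) on H^1_0(0, π) means a(u, u) ≥ α ||u||_{H^1}² for every u ∈ H^1_0.
The interval has length L = π, and Poincaré/coercivity depend only on L. Here a(u, u) = ∫(u')² + (7/2)·∫u².
Here c = 7/2 ≥ 1, so a(u,u) = ∫(u')² + c∫u² ≥ ∫(u')² + ∫u² = ||u||_{H^1}², i.e. α = 1 works. No larger α is possible: a(u,u) ≥ α||u||_{H^1}² means (1−α)∫(u')² ≥ (α−c)∫u², and for the modes u_n = sin(nπ(x−x₀)/L) (x₀ the left endpoint) one has ∫u_n²/∫(u_n')² = (L/(nπ))² → 0, so a(u_n,u_n)/||u_n||_{H^1}² → 1. Hence the optimal constant is α = 1.
Therefore α = 1.


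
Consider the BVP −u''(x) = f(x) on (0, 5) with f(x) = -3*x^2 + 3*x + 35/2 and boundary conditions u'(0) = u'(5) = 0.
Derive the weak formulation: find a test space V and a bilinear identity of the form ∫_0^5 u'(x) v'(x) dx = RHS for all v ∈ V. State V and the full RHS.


V = H^1(0, 5) (no boundary constraint on v; u is determined up to an additive constant); weak form: ∫_0^5 u'v' dx = ∫_0^5 (-3*x^2 + 3*x + 35/2) v dx for all v ∈ V.

Multiply both sides by a test function v and integrate from 0 to 5:
  ∫_0^5 −u''(x) v(x) dx = ∫_0^5 f(x) v(x) dx.
Integrate the LHS by parts once:
  ∫_0^5 −u'' v dx = −[u'(x) v(x)]_0^5 + ∫_0^5 u'(x) v'(x) dx.
Thus ∫_0^5 u'(x) v'(x) dx = ∫_0^5 f(x) v(x) dx + [u'(x) v(x)]_0^5.
Choose V so that boundary terms are either known or forced to vanish.
u has homogeneous Neumann: u'(0) = u'(5) = 0. So [u' v]_0^5 = 0·v(5) − 0·v(0) = 0 for any v; take V = H^1(0, 5).
Weak formulation: find u (satisfying any essential BC) such that ∫_0^5 u'(x) v'(x) dx = ∫_0^5 f v dx for all v ∈ V (homogeneous Neumann, so boundary terms vanish).
Substituting f(x) = -3*x^2 + 3*x + 35/2, the right-hand side is ∫_0^5 (-3*x^2 + 3*x + 35/2) v dx.
Compatibility check (pure Neumann): taking v ≡ 1 ∈ V gives 0 = ∫_0^5 f dx + (0) − (0), i.e. ∫_0^5 f dx must equal u'(0) − u'(5) = 0. Indeed ∫_0^5 (-3*x^2 + 3*x + 35/2) dx = 0, so the data are compatible. The solution is then unique only up to an additive constant (fix it e.g. by requiring ∫_0^5 u dx = 0).


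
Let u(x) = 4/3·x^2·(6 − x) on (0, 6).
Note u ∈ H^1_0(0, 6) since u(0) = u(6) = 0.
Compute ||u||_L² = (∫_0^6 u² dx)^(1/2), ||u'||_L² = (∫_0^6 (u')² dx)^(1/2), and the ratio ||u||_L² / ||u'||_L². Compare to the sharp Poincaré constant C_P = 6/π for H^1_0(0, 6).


||u||_L² / ||u'||_L² = 3*sqrt(14)/7 < C_P = 6/π.

u(x) = 4/3·x^2·(6 − x), so u'(x) = 4*x*(4 - x).
u(x) = 4/3·x^2·(6 − x) vanishes at x = 0 and x = 6, so u ∈ H^1_0(0, 6). Differentiate via the product rule and integrate the resulting polynomials term by term.
  ∫_0^6 u² dx = ∫_0^6 (16*x^6/9 - 64*x^5/3 + 64*x^4) dx. Term by term:
    ∫_0^6 16*x^6/9 dx = 497664/7;  ∫_0^6 -64*x^5/3 dx = -165888;  ∫_0^6 64*x^4 dx = 497664/5.
  Sum: 497664/7 − 165888 + 497664/5 = 165888/35.
  ∫_0^6 (u')² dx = ∫_0^6 (16*x^4 - 128*x^3 + 256*x^2) dx. Term by term:
    ∫_0^6 16*x^4 dx = 124416/5;  ∫_0^6 -128*x^3 dx = -41472;  ∫_0^6 256*x^2 dx = 18432.
  Sum: 124416/5 − 41472 + 18432 = 9216/5.
∫_0^6 u² dx = 165888/35, so ||u||_L² = 288*sqrt(70)/35.
∫_0^6 (u')² dx = 9216/5, so ||u'||_L² = 96*sqrt(5)/5.
Ratio ||u||_L² / ||u'||_L² = 3*sqrt(14)/7.
Sharp Poincaré constant on H^1_0(0, 6) is C_P = L/π = 6/π, achieved by sin(π/6·x).
A polynomial bump cannot attain the sharp Poincaré constant (only the first sine eigenfunction does), so the ratio is strictly less than C_P, consistent with ||u||_L² ≤ C_P ||u'||_L².


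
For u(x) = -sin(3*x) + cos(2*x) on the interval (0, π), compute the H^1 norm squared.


||u||_{H^1(0,π)}^2 = -12 + 15*π/2

u'(x) = -2*sin(2*x) - 3*cos(3*x).
Expand u² and (u')² and integrate term by term on (0, π), using: for integers n ≥ 1, ∫_0^π sin²(nx) dx = ∫_0^π cos²(nx) dx = π/2; for n ≠ n', ∫_0^π sin(nx)sin(n'x) dx = ∫_0^π cos(nx)cos(n'x) dx = 0; and by product-to-sum, ∫_0^π sin(nx)cos(n'x) dx = ½∫_0^π [sin((n+n')x) + sin((n−n')x)] dx, which is 0 when n+n' is even and 2n/(n²−n'²) when n+n' is odd (it need not vanish on (0, π)).
  u² squared terms: (-1)²·∫sin(3x)² dx = 1·π/2 = π/2;  (1)²·∫cos(2x)² dx = 1·π/2 = π/2.
  u² cross terms: 2·(-1)·(1)·∫sin(3x)·cos(2x) dx = -2·(6/5) = -12/5.
  So ∫_0^π u² dx = π/2 + π/2 − 12/5 = -12/5 + π.
  (u')² squared terms: (-3)²·∫cos(3x)² dx = 9·π/2 = 9*π/2;  (-2)²·∫sin(2x)² dx = 4·π/2 = 2*π.
  (u')² cross terms: 2·(-3)·(-2)·∫cos(3x)·sin(2x) dx = 12·(-4/5) = -48/5.
  So ∫_0^π (u')² dx = 9*π/2 + 2*π − 48/5 = -48/5 + 13*π/2.
||u||_{H^1}^2 = (-12/5 + π) + (-48/5 + 13*π/2) = -12 + 15*π/2.


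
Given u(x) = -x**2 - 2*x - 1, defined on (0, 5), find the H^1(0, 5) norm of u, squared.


||u||_{H^1}^2 = 5525/3

The H^1 norm (squared) on an interval (0, L) is
  ||u||_{H^1}^2 = ∫_0^L u(x)^2 dx + ∫_0^L u'(x)^2 dx.
Compute u'(x) = -2*x - 2.
Then u(x)^2 = x**4 + 4*x**3 + 6*x**2 + 4*x + 1 and u'(x)^2 = 4*x**2 + 8*x + 4.
Integrate each monomial from 0 to 5 using ∫_0^5 c·x^n dx = c·5^(n+1)/(n+1):
  ∫_0^5 u(x)^2 dx = ∫_0^5 (x^4 + 4*x^3 + 6*x^2 + 4*x + 1) dx. Term by term:
    ∫_0^5 x^4 dx = 625;  ∫_0^5 4*x^3 dx = 625;  ∫_0^5 6*x^2 dx = 250;
    ∫_0^5 4*x dx = 50;  ∫_0^5 1 dx = 5.
  Sum: 625 + 625 + 250 + 50 + 5 = 1555.
  ∫_0^5 u'(x)^2 dx = ∫_0^5 (4*x^2 + 8*x + 4) dx. Term by term:
    ∫_0^5 4*x^2 dx = 500/3;  ∫_0^5 8*x dx = 100;  ∫_0^5 4 dx = 20.
  Sum: 500/3 + 100 + 20 = 860/3.
Adding: ||u||_{H^1}^2 = 1555 + 860/3 = 5525/3.


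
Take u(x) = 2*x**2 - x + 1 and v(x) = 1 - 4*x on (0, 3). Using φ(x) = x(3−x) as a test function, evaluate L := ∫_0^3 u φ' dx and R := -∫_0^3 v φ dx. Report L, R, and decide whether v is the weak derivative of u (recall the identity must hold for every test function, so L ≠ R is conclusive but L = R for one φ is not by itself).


LHS = -45/2, RHS = 45/2. No, v is not the weak derivative of u.

u(x) = 2*x**2 - x + 1, classical derivative u'(x) = 4*x - 1.
φ(x) = x(3−x), so φ'(x) = 3 - 2*x.
Note φ(0) = φ(3) = 0, so the boundary term u·φ vanishes.
LHS = ∫_0^3 u(x) φ'(x) dx = ∫_0^3 (-4*x^3 + 8*x^2 - 5*x + 3) dx. Term by term:
  ∫_0^3 -4*x^3 dx = -81;  ∫_0^3 8*x^2 dx = 72;  ∫_0^3 -5*x dx = -45/2;
  ∫_0^3 3 dx = 9.
Sum: -81 + 72 − 45/2 + 9 = -45/2.
So LHS = -45/2.
∫_0^3 v(x) φ(x) dx = ∫_0^3 (4*x^3 - 13*x^2 + 3*x) dx. Term by term:
  ∫_0^3 4*x^3 dx = 81;  ∫_0^3 -13*x^2 dx = -117;  ∫_0^3 3*x dx = 27/2.
Sum: 81 − 117 + 27/2 = -45/2.
So RHS = -∫_0^3 v(x) φ(x) dx = 45/2.
LHS − RHS = -45 ≠ 0, so the identity fails.
(For a valid weak derivative the identity must hold for EVERY test function, in particular this one. The failure shows v is NOT the weak derivative of u.)
Correct weak derivative would be u'(x) = 4*x - 1.


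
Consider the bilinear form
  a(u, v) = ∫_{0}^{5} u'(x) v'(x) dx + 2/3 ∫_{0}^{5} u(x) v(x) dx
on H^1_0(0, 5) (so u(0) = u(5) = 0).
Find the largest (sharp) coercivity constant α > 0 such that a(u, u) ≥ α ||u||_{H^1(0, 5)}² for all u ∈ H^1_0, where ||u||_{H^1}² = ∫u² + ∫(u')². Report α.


α = (π^2 + 50/3)/(π^2 + 25)

Coercivity of a(·,·) on H^1_0(0, 5) means a(u, u) ≥ α ||u||_{H^1}² for every u ∈ H^1_0.
The interval has length L = 5, and Poincaré/coercivity depend only on L. Here a(u, u) = ∫(u')² + (2/3)·∫u².
Here 0 < c = 2/3 < 1. The condition a(u,u) ≥ α||u||_{H^1}² reads (1−α)∫(u')² ≥ (α−c)∫u². Any admissible α is ≤ 1 (rapidly oscillating u have ∫u²/∫(u')² → 0), and α = 1 would force 0 ≥ (1−c)∫u², impossible since c < 1; so 1−α > 0. By the sharp Poincaré inequality on H^1_0 of an interval of length L, ∫(u')² ≥ (π/L)²∫u² with equality for the first sine mode sin(π(x−x₀)/L) (x₀ the left endpoint), so the inequality holds for all u iff (1−α)(π/L)² ≥ α − c, i.e. α ≤ ((π/L)² + c)/((π/L)² + 1) = (1 + c(L/π)²)/(1 + (L/π)²). With (π/L)² = π^2/25 and c = 2/3, the largest admissible constant is α = ((π/L)² + c)/((π/L)² + 1).
Simplifying, α = (π^2 + 50/3)/(π^2 + 25).


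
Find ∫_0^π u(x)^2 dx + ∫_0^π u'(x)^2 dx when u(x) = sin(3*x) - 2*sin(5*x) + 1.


||u||_{H^1(0,π)}^2 = -4/15 + 58*π

u'(x) = 3*cos(3*x) - 10*cos(5*x).
Expand u² and (u')² and integrate term by term on (0, π), using: for integers n ≥ 1, ∫_0^π sin²(nx) dx = ∫_0^π cos²(nx) dx = π/2; for n ≠ n', ∫_0^π sin(nx)sin(n'x) dx = ∫_0^π cos(nx)cos(n'x) dx = 0; and by product-to-sum, ∫_0^π sin(nx)cos(n'x) dx = ½∫_0^π [sin((n+n')x) + sin((n−n')x)] dx, which is 0 when n+n' is even and 2n/(n²−n'²) when n+n' is odd (it need not vanish on (0, π)). For the constant mode: ∫_0^π 1 dx = π, ∫_0^π cos(nx) dx = 0, ∫_0^π sin(nx) dx = (1−(−1)^n)/n.
  u² squared terms: (1)²·∫1 dx = 1·π = π;  (-2)²·∫sin(5x)² dx = 4·π/2 = 2*π;  (1)²·∫sin(3x)² dx = 1·π/2 = π/2.
  u² cross terms: 2·(1)·(-2)·∫1·sin(5x) dx = -4·(2/5) = -8/5;  2·(1)·(1)·∫1·sin(3x) dx = 2·(2/3) = 4/3;  2·(-2)·(1)·∫sin(5x)·sin(3x) dx = -4·(0) = 0.
  So ∫_0^π u² dx = π + 2*π + π/2 − 8/5 + 4/3 + 0 = -4/15 + 7*π/2.
  (u')² squared terms: (-10)²·∫cos(5x)² dx = 100·π/2 = 50*π;  (3)²·∫cos(3x)² dx = 9·π/2 = 9*π/2.
  (u')² cross terms: 2·(-10)·(3)·∫cos(5x)·cos(3x) dx = -60·(0) = 0.
  So ∫_0^π (u')² dx = 50*π + 9*π/2 + 0 = 109*π/2.
||u||_{H^1}^2 = (-4/15 + 7*π/2) + (109*π/2) = -4/15 + 58*π.


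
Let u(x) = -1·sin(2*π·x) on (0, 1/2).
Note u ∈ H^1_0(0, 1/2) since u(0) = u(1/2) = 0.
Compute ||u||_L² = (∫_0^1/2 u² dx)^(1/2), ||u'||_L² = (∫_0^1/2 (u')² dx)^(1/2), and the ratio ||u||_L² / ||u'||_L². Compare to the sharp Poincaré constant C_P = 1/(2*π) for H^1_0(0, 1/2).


||u||_L² / ||u'||_L² = 1/(2*π) = C_P.

u(x) = -1·sin(2*π·x), so u'(x) = -2*π*cos(2*π*x).
Writing u(x) = A·sin(kπx/L) with A = -1 and k = 1, use ∫_0^L sin²(kπx/L) dx = L/2 and ∫_0^L cos²(kπx/L) dx = L/2.
u² = 1·sin²(2*π·x) and (u')² = 4*π^2·cos²(2*π·x), and each of sin², cos² integrates to L/2 = 1/4 over (0, 1/2).
∫_0^1/2 u² dx = 1/4, so ||u||_L² = 1/2.
∫_0^1/2 (u')² dx = π^2, so ||u'||_L² = π.
Ratio ||u||_L² / ||u'||_L² = 1/(2*π).
Sharp Poincaré constant on H^1_0(0, 1/2) is C_P = L/π = 1/(2*π), achieved by sin(2*π·x).
This is the k = 1 eigenfunction (up to amplitude), so the ratio equals the sharp Poincaré constant exactly.


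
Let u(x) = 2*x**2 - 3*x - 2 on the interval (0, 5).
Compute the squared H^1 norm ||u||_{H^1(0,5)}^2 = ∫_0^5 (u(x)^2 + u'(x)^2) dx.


||u||_{H^1}^2 = 3745/3

The H^1 norm (squared) on an interval (0, L) is
  ||u||_{H^1}^2 = ∫_0^L u(x)^2 dx + ∫_0^L u'(x)^2 dx.
Compute u'(x) = 4*x - 3.
Then u(x)^2 = 4*x**4 - 12*x**3 + x**2 + 12*x + 4 and u'(x)^2 = 16*x**2 - 24*x + 9.
Integrate each monomial from 0 to 5 using ∫_0^5 c·x^n dx = c·5^(n+1)/(n+1):
  ∫_0^5 u(x)^2 dx = ∫_0^5 (4*x^4 - 12*x^3 + x^2 + 12*x + 4) dx. Term by term:
    ∫_0^5 4*x^4 dx = 2500;  ∫_0^5 -12*x^3 dx = -1875;  ∫_0^5 x^2 dx = 125/3;
    ∫_0^5 12*x dx = 150;  ∫_0^5 4 dx = 20.
  Sum: 2500 − 1875 + 125/3 + 150 + 20 = 2510/3.
  ∫_0^5 u'(x)^2 dx = ∫_0^5 (16*x^2 - 24*x + 9) dx. Term by term:
    ∫_0^5 16*x^2 dx = 2000/3;  ∫_0^5 -24*x dx = -300;  ∫_0^5 9 dx = 45.
  Sum: 2000/3 − 300 + 45 = 1235/3.
Adding: ||u||_{H^1}^2 = 2510/3 + 1235/3 = 3745/3.


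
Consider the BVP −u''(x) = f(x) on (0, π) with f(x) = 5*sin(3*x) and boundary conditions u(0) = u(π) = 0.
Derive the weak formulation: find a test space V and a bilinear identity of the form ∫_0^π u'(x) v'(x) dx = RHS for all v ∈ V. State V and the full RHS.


V = H^1_0(0, π) (so v(0) = v(π) = 0); weak form: ∫_0^π u'v' dx = ∫_0^π (5*sin(3*x)) v dx for all v ∈ V.

Multiply both sides by a test function v and integrate from 0 to π:
  ∫_0^π −u''(x) v(x) dx = ∫_0^π f(x) v(x) dx.
Integrate the LHS by parts once:
  ∫_0^π −u'' v dx = −[u'(x) v(x)]_0^π + ∫_0^π u'(x) v'(x) dx.
Thus ∫_0^π u'(x) v'(x) dx = ∫_0^π f(x) v(x) dx + [u'(x) v(x)]_0^π.
Choose V so that boundary terms are either known or forced to vanish.
u is Dirichlet: u(0) = u(π) = 0. Let V = H^1_0(0, π); then v(0) = v(π) = 0, and [u' v]_0^π = 0.
Weak formulation: find u (satisfying any essential BC) such that ∫_0^π u'(x) v'(x) dx = ∫_0^π f v dx for all v ∈ V.
Substituting f(x) = 5*sin(3*x), the right-hand side is ∫_0^π (5*sin(3*x)) v dx.


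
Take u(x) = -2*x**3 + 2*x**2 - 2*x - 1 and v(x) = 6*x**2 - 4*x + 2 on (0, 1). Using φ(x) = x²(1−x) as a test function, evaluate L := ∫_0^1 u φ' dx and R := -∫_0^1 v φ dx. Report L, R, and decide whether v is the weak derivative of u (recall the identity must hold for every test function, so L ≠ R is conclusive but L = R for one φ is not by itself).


LHS = 1/6, RHS = -1/6. No, v is not the weak derivative of u.

u(x) = -2*x**3 + 2*x**2 - 2*x - 1, classical derivative u'(x) = -6*x**2 + 4*x - 2.
φ(x) = x²(1−x), so φ'(x) = x*(2 - 3*x).
Note φ(0) = φ(1) = 0, so the boundary term u·φ vanishes.
LHS = ∫_0^1 u(x) φ'(x) dx = ∫_0^1 (6*x^5 - 10*x^4 + 10*x^3 - x^2 - 2*x) dx. Term by term:
  ∫_0^1 6*x^5 dx = 1;  ∫_0^1 -10*x^4 dx = -2;  ∫_0^1 10*x^3 dx = 5/2;
  ∫_0^1 -x^2 dx = -1/3;  ∫_0^1 -2*x dx = -1.
Sum: 1 − 2 + 5/2 − 1/3 − 1 = 1/6.
So LHS = 1/6.
∫_0^1 v(x) φ(x) dx = ∫_0^1 (-6*x^5 + 10*x^4 - 6*x^3 + 2*x^2) dx. Term by term:
  ∫_0^1 -6*x^5 dx = -1;  ∫_0^1 10*x^4 dx = 2;  ∫_0^1 -6*x^3 dx = -3/2;
  ∫_0^1 2*x^2 dx = 2/3.
Sum: -1 + 2 − 3/2 + 2/3 = 1/6.
So RHS = -∫_0^1 v(x) φ(x) dx = -1/6.
LHS − RHS = 1/3 ≠ 0, so the identity fails.
(For a valid weak derivative the identity must hold for EVERY test function, in particular this one. The failure shows v is NOT the weak derivative of u.)
Correct weak derivative would be u'(x) = -6*x**2 + 4*x - 2.


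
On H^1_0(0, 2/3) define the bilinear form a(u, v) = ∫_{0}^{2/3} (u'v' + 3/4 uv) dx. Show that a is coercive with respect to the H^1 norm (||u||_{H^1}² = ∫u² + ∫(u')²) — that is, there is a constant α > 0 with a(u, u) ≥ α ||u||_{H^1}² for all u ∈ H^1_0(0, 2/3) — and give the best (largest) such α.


α = 3*(1 + 3*π^2)/(4 + 9*π^2)

Coercivity of a(·,·) on H^1_0(0, 2/3) means a(u, u) ≥ α ||u||_{H^1}² for every u ∈ H^1_0.
The interval has length L = 2/3, and Poincaré/coercivity depend only on L. Here a(u, u) = ∫(u')² + (3/4)·∫u².
Here 0 < c = 3/4 < 1. The condition a(u,u) ≥ α||u||_{H^1}² reads (1−α)∫(u')² ≥ (α−c)∫u². Any admissible α is ≤ 1 (rapidly oscillating u have ∫u²/∫(u')² → 0), and α = 1 would force 0 ≥ (1−c)∫u², impossible since c < 1; so 1−α > 0. By the sharp Poincaré inequality on H^1_0 of an interval of length L, ∫(u')² ≥ (π/L)²∫u² with equality for the first sine mode sin(π(x−x₀)/L) (x₀ the left endpoint), so the inequality holds for all u iff (1−α)(π/L)² ≥ α − c, i.e. α ≤ ((π/L)² + c)/((π/L)² + 1) = (1 + c(L/π)²)/(1 + (L/π)²). With (π/L)² = 9*π^2/4 and c = 3/4, the largest admissible constant is α = ((π/L)² + c)/((π/L)² + 1).
Simplifying, α = 3*(1 + 3*π^2)/(4 + 9*π^2).


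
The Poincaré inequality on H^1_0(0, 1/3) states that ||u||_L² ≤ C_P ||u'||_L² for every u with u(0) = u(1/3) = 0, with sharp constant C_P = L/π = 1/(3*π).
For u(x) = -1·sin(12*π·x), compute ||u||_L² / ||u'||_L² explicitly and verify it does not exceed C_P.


||u||_L² / ||u'||_L² = 1/(12*π) < C_P = 1/(3*π).

u(x) = -1·sin(12*π·x), so u'(x) = -12*π*cos(12*π*x).
Writing u(x) = A·sin(kπx/L) with A = -1 and k = 4, use ∫_0^L sin²(kπx/L) dx = L/2 and ∫_0^L cos²(kπx/L) dx = L/2.
u² = 1·sin²(12*π·x) and (u')² = 144*π^2·cos²(12*π·x), and each of sin², cos² integrates to L/2 = 1/6 over (0, 1/3).
∫_0^1/3 u² dx = 1/6, so ||u||_L² = sqrt(6)/6.
∫_0^1/3 (u')² dx = 24*π^2, so ||u'||_L² = 2*sqrt(6)*π.
Ratio ||u||_L² / ||u'||_L² = 1/(12*π).
Sharp Poincaré constant on H^1_0(0, 1/3) is C_P = L/π = 1/(3*π), achieved by sin(3*π·x).
This is the k = 4 harmonic; the ratio L/(kπ) is strictly less than C_P = L/π, consistent with the sharp inequality ||u||_L² ≤ C_P ||u'||_L².


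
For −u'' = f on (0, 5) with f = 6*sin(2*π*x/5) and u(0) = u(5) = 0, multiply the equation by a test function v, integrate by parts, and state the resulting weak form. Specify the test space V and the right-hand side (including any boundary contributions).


V = H^1_0(0, 5) (so v(0) = v(5) = 0); weak form: ∫_0^5 u'v' dx = ∫_0^5 (6*sin(2*π*x/5)) v dx for all v ∈ V.

Multiply both sides by a test function v and integrate from 0 to 5:
  ∫_0^5 −u''(x) v(x) dx = ∫_0^5 f(x) v(x) dx.
Integrate the LHS by parts once:
  ∫_0^5 −u'' v dx = −[u'(x) v(x)]_0^5 + ∫_0^5 u'(x) v'(x) dx.
Thus ∫_0^5 u'(x) v'(x) dx = ∫_0^5 f(x) v(x) dx + [u'(x) v(x)]_0^5.
Choose V so that boundary terms are either known or forced to vanish.
u is Dirichlet: u(0) = u(5) = 0. Let V = H^1_0(0, 5); then v(0) = v(5) = 0, and [u' v]_0^5 = 0.
Weak formulation: find u (satisfying any essential BC) such that ∫_0^5 u'(x) v'(x) dx = ∫_0^5 f v dx for all v ∈ V.
Substituting f(x) = 6*sin(2*π*x/5), the right-hand side is ∫_0^5 (6*sin(2*π*x/5)) v dx.
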